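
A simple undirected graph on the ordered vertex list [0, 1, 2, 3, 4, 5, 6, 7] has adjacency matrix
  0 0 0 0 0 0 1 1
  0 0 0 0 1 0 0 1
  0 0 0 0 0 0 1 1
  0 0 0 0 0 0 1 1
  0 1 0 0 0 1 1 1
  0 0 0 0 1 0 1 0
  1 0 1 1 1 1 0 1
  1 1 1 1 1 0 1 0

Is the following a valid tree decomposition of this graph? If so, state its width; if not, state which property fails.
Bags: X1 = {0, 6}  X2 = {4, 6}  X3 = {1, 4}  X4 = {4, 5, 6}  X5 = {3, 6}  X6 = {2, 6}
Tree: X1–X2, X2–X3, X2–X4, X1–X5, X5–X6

No — vertex 7 appears in no bag.

A tree decomposition must satisfy three properties: every vertex lies in some bag; for every edge, both endpoints lie together in some bag; and for every vertex, the bags containing it form a connected subtree. Here vertex 7 appears in no bag, so the decomposition is invalid.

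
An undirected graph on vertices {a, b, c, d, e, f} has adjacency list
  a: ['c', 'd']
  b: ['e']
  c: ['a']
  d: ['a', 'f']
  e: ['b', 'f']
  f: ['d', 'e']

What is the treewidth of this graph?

A width-1 tree decomposition is:
Bags: B1 = {b, e}  B2 = {e, f}  B3 = {d, f}  B4 = {a, d}  B5 = {a, c}
Tree: B1–B2, B2–B3, B3–B4, B4–B5
Every bag has size at most 2, so the width is 2 − 1 = 1 and tw(G) ≤ 1. Any graph with an edge has treewidth ≥ 1, and G has the edge b–e. Hence tw(G) = 1 exactly.

1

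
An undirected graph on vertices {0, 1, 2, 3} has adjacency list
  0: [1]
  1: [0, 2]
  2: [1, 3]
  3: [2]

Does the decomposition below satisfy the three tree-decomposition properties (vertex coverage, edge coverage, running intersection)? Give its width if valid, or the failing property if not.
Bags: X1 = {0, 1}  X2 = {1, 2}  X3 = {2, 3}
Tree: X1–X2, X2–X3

Yes; width 1.

Checking the three conditions: (i) the bags cover all of {0, 1, 2, 3}; (ii) for each edge, some bag contains both endpoints; (iii) the bags containing any fixed vertex form a subtree. All hold, so the decomposition is valid with width 2 − 1 = 1.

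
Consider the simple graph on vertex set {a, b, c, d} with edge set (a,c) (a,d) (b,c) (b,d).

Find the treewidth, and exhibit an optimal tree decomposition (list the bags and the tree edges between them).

Treewidth 2.
One optimal decomposition is:
Bags: B1 = {a, b, d}  B2 = {a, b, c}
Tree: B1–B2

Every bag has size at most 3, so the width is 3 − 1 = 2 and tw(G) ≤ 2. The edges a–d–b–c–a form a cycle, so G is not a tree and its treewidth is at least 2. The upper and lower bounds meet at 2, so that is the treewidth.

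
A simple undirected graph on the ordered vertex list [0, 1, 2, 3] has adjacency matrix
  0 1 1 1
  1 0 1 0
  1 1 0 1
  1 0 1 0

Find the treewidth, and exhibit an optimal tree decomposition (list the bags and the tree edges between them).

Treewidth 2.
One such decomposition:
Bags: B1 = {0, 2, 3}  B2 = {0, 1, 2}
Tree: B1–B2

The largest bag has 3 vertices, giving width 2; this decomposition certifies tw(G) ≤ 2. On the other hand G contains the 3-clique {0, 1, 2}. A clique must lie in a single bag of any decomposition, so no decomposition can have width below 2. Combining the bounds, tw(G) = 2.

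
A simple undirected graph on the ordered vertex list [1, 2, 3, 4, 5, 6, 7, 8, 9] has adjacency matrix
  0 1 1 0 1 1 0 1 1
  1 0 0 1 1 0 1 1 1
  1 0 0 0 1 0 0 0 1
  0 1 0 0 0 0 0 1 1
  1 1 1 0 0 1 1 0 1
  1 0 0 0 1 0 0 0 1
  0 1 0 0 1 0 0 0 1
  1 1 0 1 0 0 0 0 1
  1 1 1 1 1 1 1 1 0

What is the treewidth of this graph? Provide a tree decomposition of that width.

The largest bag has 4 vertices, giving width 3; this decomposition certifies tw(G) ≤ 3. On the other hand G contains the 4-clique {1, 2, 8, 9}. A clique must lie in a single bag of any decomposition, so no decomposition can have width below 3. Hence tw(G) = 3 exactly.

Treewidth 3.
One such decomposition:
Bags: B1 = {1, 2, 5, 9}  B2 = {1, 3, 5, 9}  B3 = {2, 5, 7, 9}  B4 = {1, 5, 6, 9}  B5 = {1, 2, 8, 9}  B6 = {2, 4, 8, 9}
Tree: B1–B2, B1–B3, B2–B4, B1–B5, B5–B6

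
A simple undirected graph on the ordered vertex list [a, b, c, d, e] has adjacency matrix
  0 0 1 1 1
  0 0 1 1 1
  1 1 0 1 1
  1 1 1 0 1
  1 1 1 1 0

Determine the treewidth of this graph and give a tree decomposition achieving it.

Treewidth 3.
One such decomposition:
Bags: B1 = {a, c, d, e}  B2 = {b, c, d, e}
Tree: B1–B2

The largest bag has 4 vertices, giving width 3; this decomposition certifies tw(G) ≤ 3. Conversely, {a, c, d, e} is a clique of size 4, and the vertices of any clique must share a bag in every tree decomposition; so some bag has ≥ 4 vertices and tw(G) ≥ 3. Therefore the treewidth is 3.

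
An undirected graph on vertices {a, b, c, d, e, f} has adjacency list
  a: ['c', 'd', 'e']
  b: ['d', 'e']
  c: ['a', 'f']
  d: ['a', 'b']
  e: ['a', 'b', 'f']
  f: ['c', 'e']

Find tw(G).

2

A width-2 tree decomposition is:
Bags: B1 = {a, b, d}  B2 = {a, b, e}  B3 = {a, c, e}  B4 = {c, e, f}
Tree: B1–B2, B2–B3, B3–B4
Every bag has size at most 3, so the width is 3 − 1 = 2 and tw(G) ≤ 2. For the lower bound, G contains the cycle d–b–e–a–d, so G is not a forest; only forests have treewidth ≤ 1, hence tw(G) ≥ 2. Hence tw(G) = 2 exactly.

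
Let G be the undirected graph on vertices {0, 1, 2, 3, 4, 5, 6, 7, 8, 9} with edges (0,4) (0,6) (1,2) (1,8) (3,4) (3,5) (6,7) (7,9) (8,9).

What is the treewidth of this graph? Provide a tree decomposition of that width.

Treewidth 1.
One such decomposition:
Bags: B1 = {3, 5}  B2 = {3, 4}  B3 = {0, 4}  B4 = {0, 6}  B5 = {6, 7}  B6 = {7, 9}  B7 = {8, 9}  B8 = {1, 8}  B9 = {1, 2}
Tree: B1–B2, B2–B3, B3–B4, B4–B5, B5–B6, B6–B7, B7–B8, B8–B9

The largest bag has 2 vertices, giving width 1; this decomposition certifies tw(G) ≤ 1. Since G has at least one edge (e.g. 5–3), it is not an edgeless graph, so tw(G) ≥ 1. Combining the bounds, tw(G) = 1.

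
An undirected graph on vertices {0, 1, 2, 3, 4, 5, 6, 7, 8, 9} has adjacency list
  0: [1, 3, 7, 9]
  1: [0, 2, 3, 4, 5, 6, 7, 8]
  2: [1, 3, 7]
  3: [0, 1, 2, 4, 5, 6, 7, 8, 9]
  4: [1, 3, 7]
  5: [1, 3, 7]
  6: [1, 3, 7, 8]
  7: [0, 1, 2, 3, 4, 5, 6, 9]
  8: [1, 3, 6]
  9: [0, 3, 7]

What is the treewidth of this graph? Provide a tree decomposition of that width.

Treewidth 3.
Bags: B1 = {1, 3, 5, 7}  B2 = {0, 1, 3, 7}  B3 = {1, 2, 3, 7}  B4 = {0, 3, 7, 9}  B5 = {1, 3, 6, 7}  B6 = {1, 3, 6, 8}  B7 = {1, 3, 4, 7}
Tree: B1–B2, B1–B3, B2–B4, B2–B5, B5–B6, B3–B7

The largest bag has 4 vertices, giving width 3; this decomposition certifies tw(G) ≤ 3. Conversely, {1, 3, 6, 8} is a clique of size 4, and the vertices of any clique must share a bag in every tree decomposition; so some bag has ≥ 4 vertices and tw(G) ≥ 3. Therefore the treewidth is 3.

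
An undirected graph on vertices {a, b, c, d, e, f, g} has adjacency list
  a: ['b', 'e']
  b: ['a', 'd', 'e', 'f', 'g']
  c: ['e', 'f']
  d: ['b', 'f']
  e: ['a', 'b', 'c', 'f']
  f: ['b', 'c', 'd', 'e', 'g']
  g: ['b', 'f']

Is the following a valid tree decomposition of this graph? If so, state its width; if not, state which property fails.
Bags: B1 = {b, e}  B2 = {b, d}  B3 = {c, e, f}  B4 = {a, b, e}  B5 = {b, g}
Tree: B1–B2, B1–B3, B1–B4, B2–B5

A tree decomposition must satisfy three properties: every vertex lies in some bag; for every edge, both endpoints lie together in some bag; and for every vertex, the bags containing it form a connected subtree. Here edge (f,b) lies in no bag, so the decomposition is invalid.

No — edge (f,b) lies in no bag.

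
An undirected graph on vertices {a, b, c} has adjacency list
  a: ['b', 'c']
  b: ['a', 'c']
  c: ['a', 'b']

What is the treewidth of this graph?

2

A width-2 tree decomposition is:
Bags: B1 = {a, b, c}
Tree: (single bag)
A single bag containing all 3 vertices is trivially a valid decomposition of width 2. On the other hand G contains the 3-clique {a, b, c}. A clique must lie in a single bag of any decomposition, so no decomposition can have width below 2. Hence tw(G) = 2 exactly.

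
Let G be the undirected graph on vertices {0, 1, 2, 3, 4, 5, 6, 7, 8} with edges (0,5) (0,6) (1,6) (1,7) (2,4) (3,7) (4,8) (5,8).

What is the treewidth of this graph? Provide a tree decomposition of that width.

The largest bag has 2 vertices, giving width 1; this decomposition certifies tw(G) ≤ 1. G has an edge, so its treewidth is at least 1. Hence tw(G) = 1 exactly.

Treewidth 1.
One optimal decomposition is:
Bags: B1 = {3, 7}  B2 = {1, 7}  B3 = {1, 6}  B4 = {0, 6}  B5 = {0, 5}  B6 = {5, 8}  B7 = {4, 8}  B8 = {2, 4}
Tree: B1–B2, B2–B3, B3–B4, B4–B5, B5–B6, B6–B7, B7–B8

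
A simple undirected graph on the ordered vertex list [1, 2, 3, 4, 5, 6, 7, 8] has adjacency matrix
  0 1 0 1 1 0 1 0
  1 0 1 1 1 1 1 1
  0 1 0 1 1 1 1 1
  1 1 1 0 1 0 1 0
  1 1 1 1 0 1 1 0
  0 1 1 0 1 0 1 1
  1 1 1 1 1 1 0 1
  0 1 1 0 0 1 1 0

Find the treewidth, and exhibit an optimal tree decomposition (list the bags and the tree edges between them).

The largest bag has 5 vertices, giving width 4; this decomposition certifies tw(G) ≤ 4. Conversely, {1, 2, 4, 5, 7} is a clique of size 5, and the vertices of any clique must share a bag in every tree decomposition; so some bag has ≥ 5 vertices and tw(G) ≥ 4. The upper and lower bounds meet at 4, so that is the treewidth.

Treewidth 4.
One such decomposition:
Bags: B1 = {2, 3, 4, 5, 7}  B2 = {2, 3, 5, 6, 7}  B3 = {2, 3, 6, 7, 8}  B4 = {1, 2, 4, 5, 7}
Tree: B1–B2, B2–B3, B1–B4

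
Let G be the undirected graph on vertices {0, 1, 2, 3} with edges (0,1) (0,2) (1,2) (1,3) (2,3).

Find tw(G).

2

A width-2 tree decomposition is:
Bags: B1 = {1, 2, 3}  B2 = {0, 1, 2}
Tree: B1–B2
Every bag has size at most 3, so the width is 3 − 1 = 2 and tw(G) ≤ 2. For the lower bound, the 3 vertices {0, 1, 2} are pairwise adjacent, and any tree decomposition puts a clique entirely inside one bag — forcing width ≥ 2. Hence tw(G) = 2 exactly.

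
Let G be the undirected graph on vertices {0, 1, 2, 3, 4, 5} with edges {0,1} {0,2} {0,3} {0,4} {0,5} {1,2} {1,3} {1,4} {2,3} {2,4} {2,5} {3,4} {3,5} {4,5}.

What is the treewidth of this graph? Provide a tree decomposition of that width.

Treewidth 4.
Bags: B1 = {0, 2, 3, 4, 5}  B2 = {0, 1, 2, 3, 4}
Tree: B1–B2

Every bag has size at most 5, so the width is 5 − 1 = 4 and tw(G) ≤ 4. On the other hand G contains the 5-clique {0, 1, 2, 3, 4}. A clique must lie in a single bag of any decomposition, so no decomposition can have width below 4. The upper and lower bounds meet at 4, so that is the treewidth.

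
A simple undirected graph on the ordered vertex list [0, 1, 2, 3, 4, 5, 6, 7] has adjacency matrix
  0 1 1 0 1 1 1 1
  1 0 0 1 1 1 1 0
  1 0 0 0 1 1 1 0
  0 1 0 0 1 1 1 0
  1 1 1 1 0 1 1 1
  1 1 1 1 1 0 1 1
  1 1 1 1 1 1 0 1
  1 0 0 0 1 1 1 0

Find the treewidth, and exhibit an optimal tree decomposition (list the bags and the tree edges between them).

Treewidth 4.
Bags: B1 = {0, 1, 4, 5, 6}  B2 = {0, 2, 4, 5, 6}  B3 = {1, 3, 4, 5, 6}  B4 = {0, 4, 5, 6, 7}
Tree: B1–B2, B1–B3, B2–B4

The largest bag has 5 vertices, giving width 4; this decomposition certifies tw(G) ≤ 4. Conversely, {0, 1, 4, 5, 6} is a clique of size 5, and the vertices of any clique must share a bag in every tree decomposition; so some bag has ≥ 5 vertices and tw(G) ≥ 4. Combining the bounds, tw(G) = 4.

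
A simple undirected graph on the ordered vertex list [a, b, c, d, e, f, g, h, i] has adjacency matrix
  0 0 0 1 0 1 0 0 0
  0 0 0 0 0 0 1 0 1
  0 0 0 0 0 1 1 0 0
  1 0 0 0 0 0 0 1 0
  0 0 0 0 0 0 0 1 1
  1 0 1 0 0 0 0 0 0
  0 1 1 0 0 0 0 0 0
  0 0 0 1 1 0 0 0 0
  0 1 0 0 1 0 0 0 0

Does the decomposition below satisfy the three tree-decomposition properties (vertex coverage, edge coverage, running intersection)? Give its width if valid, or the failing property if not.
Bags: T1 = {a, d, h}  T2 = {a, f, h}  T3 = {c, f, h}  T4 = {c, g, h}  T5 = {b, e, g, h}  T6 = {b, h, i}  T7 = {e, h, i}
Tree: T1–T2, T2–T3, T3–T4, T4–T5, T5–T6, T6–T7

No — bags containing vertex e are not connected in the tree.

A tree decomposition must satisfy three properties: every vertex lies in some bag; for every edge, both endpoints lie together in some bag; and for every vertex, the bags containing it form a connected subtree. Here bags containing vertex e are not connected in the tree, so the decomposition is invalid.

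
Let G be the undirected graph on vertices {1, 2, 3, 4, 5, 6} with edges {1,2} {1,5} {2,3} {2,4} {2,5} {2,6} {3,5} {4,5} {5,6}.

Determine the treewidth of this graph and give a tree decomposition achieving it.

The largest bag has 3 vertices, giving width 2; this decomposition certifies tw(G) ≤ 2. On the other hand G contains the 3-clique {1, 2, 5}. A clique must lie in a single bag of any decomposition, so no decomposition can have width below 2. Combining the bounds, tw(G) = 2.

Treewidth 2.
One such decomposition:
Bags: B1 = {2, 4, 5}  B2 = {2, 5, 6}  B3 = {1, 2, 5}  B4 = {2, 3, 5}
Tree: B1–B2, B2–B3, B2–B4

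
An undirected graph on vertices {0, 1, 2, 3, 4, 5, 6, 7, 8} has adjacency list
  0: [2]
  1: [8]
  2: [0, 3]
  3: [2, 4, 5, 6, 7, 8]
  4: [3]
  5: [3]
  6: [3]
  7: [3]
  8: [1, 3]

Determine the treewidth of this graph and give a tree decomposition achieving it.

Treewidth 1.
One such decomposition:
Bags: B1 = {3, 8}  B2 = {2, 3}  B3 = {3, 5}  B4 = {3, 6}  B5 = {0, 2}  B6 = {3, 4}  B7 = {3, 7}  B8 = {1, 8}
Tree: B1–B2, B2–B3, B3–B4, B2–B5, B1–B6, B4–B7, B1–B8

Each bag holds 2 vertices, so the decomposition has width 1, which upper-bounds the treewidth. G has an edge, so its treewidth is at least 1. Therefore the treewidth is 1.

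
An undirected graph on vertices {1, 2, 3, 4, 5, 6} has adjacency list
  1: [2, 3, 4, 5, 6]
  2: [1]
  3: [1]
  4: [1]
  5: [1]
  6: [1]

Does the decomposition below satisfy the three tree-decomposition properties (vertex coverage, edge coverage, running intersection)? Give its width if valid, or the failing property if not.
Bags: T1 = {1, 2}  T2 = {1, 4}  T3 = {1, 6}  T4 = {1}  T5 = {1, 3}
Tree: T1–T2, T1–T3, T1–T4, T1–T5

No — vertex 5 appears in no bag.

A tree decomposition must satisfy three properties: every vertex lies in some bag; for every edge, both endpoints lie together in some bag; and for every vertex, the bags containing it form a connected subtree. Here vertex 5 appears in no bag, so the decomposition is invalid.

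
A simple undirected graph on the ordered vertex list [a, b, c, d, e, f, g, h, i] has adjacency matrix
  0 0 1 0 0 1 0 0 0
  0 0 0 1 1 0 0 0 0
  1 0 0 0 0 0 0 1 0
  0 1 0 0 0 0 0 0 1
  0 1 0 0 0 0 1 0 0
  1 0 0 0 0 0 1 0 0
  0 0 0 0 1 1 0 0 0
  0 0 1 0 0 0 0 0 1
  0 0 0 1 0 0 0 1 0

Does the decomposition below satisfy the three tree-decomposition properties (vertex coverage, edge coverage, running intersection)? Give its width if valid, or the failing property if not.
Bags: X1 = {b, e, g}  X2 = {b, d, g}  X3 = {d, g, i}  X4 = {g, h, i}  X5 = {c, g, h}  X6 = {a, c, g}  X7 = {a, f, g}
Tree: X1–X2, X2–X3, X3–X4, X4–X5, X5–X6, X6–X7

Checking the three conditions: (i) the bags cover all of {a, b, c, d, e, f, g, h, i}; (ii) for each edge, some bag contains both endpoints; (iii) the bags containing any fixed vertex form a subtree. All hold, so the decomposition is valid with width 3 − 1 = 2.

Yes; width 2.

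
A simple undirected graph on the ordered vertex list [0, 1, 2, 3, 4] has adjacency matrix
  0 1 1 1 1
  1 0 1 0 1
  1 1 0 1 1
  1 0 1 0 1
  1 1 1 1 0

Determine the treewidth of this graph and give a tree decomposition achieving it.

The largest bag has 4 vertices, giving width 3; this decomposition certifies tw(G) ≤ 3. For the lower bound, the 4 vertices {0, 1, 2, 4} are pairwise adjacent, and any tree decomposition puts a clique entirely inside one bag — forcing width ≥ 3. Combining the bounds, tw(G) = 3.

Treewidth 3.
One such decomposition:
Bags: B1 = {0, 2, 3, 4}  B2 = {0, 1, 2, 4}
Tree: B1–B2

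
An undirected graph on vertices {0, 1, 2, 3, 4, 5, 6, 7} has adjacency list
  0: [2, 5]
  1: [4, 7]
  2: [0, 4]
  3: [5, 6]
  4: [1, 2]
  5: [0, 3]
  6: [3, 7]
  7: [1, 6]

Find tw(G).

2

A width-2 tree decomposition is:
Bags: B1 = {0, 2, 5}  B2 = {2, 3, 5}  B3 = {2, 3, 6}  B4 = {2, 6, 7}  B5 = {1, 2, 7}  B6 = {1, 2, 4}
Tree: B1–B2, B2–B3, B3–B4, B4–B5, B5–B6
Every bag has size at most 3, so the width is 3 − 1 = 2 and tw(G) ≤ 2. The edges 2–0–5–3–6–7–1–4–2 form a cycle, so G is not a tree and its treewidth is at least 2. The upper and lower bounds meet at 2, so that is the treewidth.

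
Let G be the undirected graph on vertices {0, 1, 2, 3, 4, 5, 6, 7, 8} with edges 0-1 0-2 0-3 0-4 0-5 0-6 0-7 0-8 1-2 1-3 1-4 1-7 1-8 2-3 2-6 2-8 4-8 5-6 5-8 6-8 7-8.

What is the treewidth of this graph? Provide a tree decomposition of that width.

Every bag has size at most 4, so the width is 4 − 1 = 3 and tw(G) ≤ 3. For the lower bound, the 4 vertices {0, 1, 2, 8} are pairwise adjacent, and any tree decomposition puts a clique entirely inside one bag — forcing width ≥ 3. Hence tw(G) = 3 exactly.

Treewidth 3.
Bags: B1 = {0, 1, 2, 8}  B2 = {0, 2, 6, 8}  B3 = {0, 5, 6, 8}  B4 = {0, 1, 2, 3}  B5 = {0, 1, 4, 8}  B6 = {0, 1, 7, 8}
Tree: B1–B2, B2–B3, B1–B4, B1–B5, B1–B6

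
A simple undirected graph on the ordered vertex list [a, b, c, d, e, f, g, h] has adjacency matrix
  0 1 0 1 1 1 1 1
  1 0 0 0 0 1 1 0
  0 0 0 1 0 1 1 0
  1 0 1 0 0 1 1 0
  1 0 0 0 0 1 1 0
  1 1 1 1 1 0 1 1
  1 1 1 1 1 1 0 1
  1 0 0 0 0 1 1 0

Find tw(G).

3

A width-3 tree decomposition is:
Bags: B1 = {a, d, f, g}  B2 = {a, f, g, h}  B3 = {a, b, f, g}  B4 = {a, e, f, g}  B5 = {c, d, f, g}
Tree: B1–B2, B2–B3, B3–B4, B1–B5
Every bag has size at most 4, so the width is 4 − 1 = 3 and tw(G) ≤ 3. For the lower bound, the 4 vertices {c, d, f, g} are pairwise adjacent, and any tree decomposition puts a clique entirely inside one bag — forcing width ≥ 3. Combining the bounds, tw(G) = 3.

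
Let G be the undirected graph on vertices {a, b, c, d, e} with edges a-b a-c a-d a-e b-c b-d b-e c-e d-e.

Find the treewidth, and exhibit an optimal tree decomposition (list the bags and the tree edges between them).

Treewidth 3.
Bags: B1 = {a, b, d, e}  B2 = {a, b, c, e}
Tree: B1–B2

The largest bag has 4 vertices, giving width 3; this decomposition certifies tw(G) ≤ 3. Conversely, {a, b, d, e} is a clique of size 4, and the vertices of any clique must share a bag in every tree decomposition; so some bag has ≥ 4 vertices and tw(G) ≥ 3. Therefore the treewidth is 3.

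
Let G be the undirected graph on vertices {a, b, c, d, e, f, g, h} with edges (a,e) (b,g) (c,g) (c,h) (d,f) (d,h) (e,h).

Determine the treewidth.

1

A width-1 tree decomposition is:
Bags: B1 = {c, h}  B2 = {c, g}  B3 = {e, h}  B4 = {d, h}  B5 = {a, e}  B6 = {d, f}  B7 = {b, g}
Tree: B1–B2, B1–B3, B1–B4, B3–B5, B4–B6, B2–B7
The largest bag has 2 vertices, giving width 1; this decomposition certifies tw(G) ≤ 1. Any graph with an edge has treewidth ≥ 1, and G has the edge c–h. Therefore the treewidth is 1.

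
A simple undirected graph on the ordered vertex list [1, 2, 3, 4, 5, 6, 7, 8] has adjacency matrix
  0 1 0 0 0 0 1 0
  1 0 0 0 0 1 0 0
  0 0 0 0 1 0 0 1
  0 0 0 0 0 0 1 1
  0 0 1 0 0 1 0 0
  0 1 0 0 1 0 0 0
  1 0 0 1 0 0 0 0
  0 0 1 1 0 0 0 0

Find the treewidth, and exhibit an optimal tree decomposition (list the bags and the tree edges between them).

Each bag holds 3 vertices, so the decomposition has width 2, which upper-bounds the treewidth. The edges 2–1–7–4–8–3–5–6–2 form a cycle, so G is not a tree and its treewidth is at least 2. Therefore the treewidth is 2.

Treewidth 2.
One optimal decomposition is:
Bags: B1 = {1, 2, 7}  B2 = {2, 4, 7}  B3 = {2, 4, 8}  B4 = {2, 3, 8}  B5 = {2, 3, 5}  B6 = {2, 5, 6}
Tree: B1–B2, B2–B3, B3–B4, B4–B5, B5–B6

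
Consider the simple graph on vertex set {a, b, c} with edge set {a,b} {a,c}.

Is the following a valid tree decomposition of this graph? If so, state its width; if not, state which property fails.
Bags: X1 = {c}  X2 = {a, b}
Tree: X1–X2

No — edge (a,c) lies in no bag.

A tree decomposition must satisfy three properties: every vertex lies in some bag; for every edge, both endpoints lie together in some bag; and for every vertex, the bags containing it form a connected subtree. Here edge (a,c) lies in no bag, so the decomposition is invalid.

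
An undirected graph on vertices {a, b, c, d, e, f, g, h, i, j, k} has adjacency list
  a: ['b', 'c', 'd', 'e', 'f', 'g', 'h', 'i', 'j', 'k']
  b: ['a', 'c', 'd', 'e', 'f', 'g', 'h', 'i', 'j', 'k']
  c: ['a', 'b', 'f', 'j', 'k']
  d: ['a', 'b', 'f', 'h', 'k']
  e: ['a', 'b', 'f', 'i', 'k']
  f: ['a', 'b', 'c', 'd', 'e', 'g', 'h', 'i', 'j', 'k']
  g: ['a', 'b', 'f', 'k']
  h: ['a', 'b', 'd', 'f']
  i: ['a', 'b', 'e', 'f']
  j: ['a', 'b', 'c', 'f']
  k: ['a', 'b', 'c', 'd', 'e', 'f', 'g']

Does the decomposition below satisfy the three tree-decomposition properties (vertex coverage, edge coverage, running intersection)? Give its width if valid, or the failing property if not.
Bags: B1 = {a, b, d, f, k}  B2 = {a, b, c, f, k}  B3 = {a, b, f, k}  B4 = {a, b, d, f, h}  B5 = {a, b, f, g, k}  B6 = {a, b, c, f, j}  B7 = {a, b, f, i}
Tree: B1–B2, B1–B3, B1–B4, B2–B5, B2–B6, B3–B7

No — vertex e appears in no bag.

A tree decomposition must satisfy three properties: every vertex lies in some bag; for every edge, both endpoints lie together in some bag; and for every vertex, the bags containing it form a connected subtree. Here vertex e appears in no bag, so the decomposition is invalid.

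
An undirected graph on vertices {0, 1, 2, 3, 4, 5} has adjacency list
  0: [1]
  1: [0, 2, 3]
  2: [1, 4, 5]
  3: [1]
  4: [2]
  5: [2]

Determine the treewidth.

1

A width-1 tree decomposition is:
Bags: B1 = {1, 3}  B2 = {0, 1}  B3 = {1, 2}  B4 = {2, 5}  B5 = {2, 4}
Tree: B1–B2, B1–B3, B3–B4, B3–B5
Every bag has size at most 2, so the width is 2 − 1 = 1 and tw(G) ≤ 1. Since G has at least one edge (e.g. 3–1), it is not an edgeless graph, so tw(G) ≥ 1. Hence tw(G) = 1 exactly.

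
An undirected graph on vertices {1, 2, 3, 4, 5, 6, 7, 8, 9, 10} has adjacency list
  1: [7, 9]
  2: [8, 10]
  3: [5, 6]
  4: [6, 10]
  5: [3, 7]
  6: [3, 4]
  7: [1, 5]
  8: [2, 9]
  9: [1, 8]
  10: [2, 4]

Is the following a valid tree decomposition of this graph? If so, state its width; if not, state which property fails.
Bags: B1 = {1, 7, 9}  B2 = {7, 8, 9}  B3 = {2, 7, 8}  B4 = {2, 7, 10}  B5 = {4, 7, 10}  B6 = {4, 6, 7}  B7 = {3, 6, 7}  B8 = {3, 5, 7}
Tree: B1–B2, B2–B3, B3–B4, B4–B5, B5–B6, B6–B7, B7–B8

Yes; width 2.

Every vertex of G appears in some bag (union = {1, 2, 3, 4, 5, 6, 7, 8, 9, 10}); every edge is covered by a bag; and for each vertex v the set of bags containing v is connected in the bag tree. The decomposition is therefore valid. The largest bag has 3 vertices, so the width is 2.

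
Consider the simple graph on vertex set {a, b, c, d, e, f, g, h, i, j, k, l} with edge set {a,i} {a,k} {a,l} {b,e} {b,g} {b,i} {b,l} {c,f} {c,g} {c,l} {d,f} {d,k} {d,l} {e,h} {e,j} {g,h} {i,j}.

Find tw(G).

A width-3 tree decomposition is:
Bags: B1 = {e, g, h, j}  B2 = {b, e, g, j}  B3 = {b, g, i, j}  B4 = {b, c, g, i}  B5 = {b, c, i, l}  B6 = {a, c, i, l}  B7 = {a, c, f, l}  B8 = {a, d, f, l}  B9 = {a, d, f, k}
Tree: B1–B2, B2–B3, B3–B4, B4–B5, B5–B6, B6–B7, B7–B8, B8–B9
Every bag has size at most 4, so the width is 4 − 1 = 3 and tw(G) ≤ 3. For the lower bound: the 4 vertex sets {e,h,j}, {g}, {b}, {a,c,i,l} are disjoint, each induces a connected subgraph, and every pair is joined by at least one edge of G. Contracting each set to a single vertex therefore yields K_{4} as a minor, and since treewidth is minor-monotone, tw(G) ≥ tw(K_{4}) = 3. Therefore the treewidth is 3.

3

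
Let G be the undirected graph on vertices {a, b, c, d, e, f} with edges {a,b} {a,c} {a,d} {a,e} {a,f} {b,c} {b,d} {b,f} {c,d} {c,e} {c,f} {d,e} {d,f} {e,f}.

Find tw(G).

A width-4 tree decomposition is:
Bags: B1 = {a, b, c, d, f}  B2 = {a, c, d, e, f}
Tree: B1–B2
Each bag holds 5 vertices, so the decomposition has width 4, which upper-bounds the treewidth. On the other hand G contains the 5-clique {a, c, d, e, f}. A clique must lie in a single bag of any decomposition, so no decomposition can have width below 4. Hence tw(G) = 4 exactly.

4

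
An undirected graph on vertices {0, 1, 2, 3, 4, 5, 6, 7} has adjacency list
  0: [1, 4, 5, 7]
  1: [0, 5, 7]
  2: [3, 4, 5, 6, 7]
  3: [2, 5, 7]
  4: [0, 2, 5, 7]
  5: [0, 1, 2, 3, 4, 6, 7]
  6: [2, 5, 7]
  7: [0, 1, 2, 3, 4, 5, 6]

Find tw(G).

A width-3 tree decomposition is:
Bags: B1 = {0, 1, 5, 7}  B2 = {0, 4, 5, 7}  B3 = {2, 4, 5, 7}  B4 = {2, 5, 6, 7}  B5 = {2, 3, 5, 7}
Tree: B1–B2, B2–B3, B3–B4, B4–B5
The largest bag has 4 vertices, giving width 3; this decomposition certifies tw(G) ≤ 3. On the other hand G contains the 4-clique {0, 1, 5, 7}. A clique must lie in a single bag of any decomposition, so no decomposition can have width below 3. Hence tw(G) = 3 exactly.

3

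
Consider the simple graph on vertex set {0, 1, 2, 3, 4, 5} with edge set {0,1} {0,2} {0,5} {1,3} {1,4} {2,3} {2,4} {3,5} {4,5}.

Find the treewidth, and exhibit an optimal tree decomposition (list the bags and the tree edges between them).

Every bag has size at most 4, so the width is 4 − 1 = 3 and tw(G) ≤ 3. For the lower bound: the 4 vertex sets {1,4}, {3,5}, {0}, {2} are disjoint, each induces a connected subgraph, and every pair is joined by at least one edge of G. Contracting each set to a single vertex therefore yields K_{4} as a minor, and since treewidth is minor-monotone, tw(G) ≥ tw(K_{4}) = 3. Combining the bounds, tw(G) = 3.

Treewidth 3.
Bags: B1 = {0, 1, 3, 4}  B2 = {0, 3, 4, 5}  B3 = {0, 2, 3, 4}
Tree: B1–B2, B2–B3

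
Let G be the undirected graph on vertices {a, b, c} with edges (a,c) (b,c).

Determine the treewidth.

1

A width-1 tree decomposition is:
Bags: B1 = {a, c}  B2 = {b, c}
Tree: B1–B2
The largest bag has 2 vertices, giving width 1; this decomposition certifies tw(G) ≤ 1. G has an edge, so its treewidth is at least 1. Combining the bounds, tw(G) = 1.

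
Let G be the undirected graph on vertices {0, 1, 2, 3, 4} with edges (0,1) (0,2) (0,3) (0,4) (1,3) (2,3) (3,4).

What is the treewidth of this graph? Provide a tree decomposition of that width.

Each bag holds 3 vertices, so the decomposition has width 2, which upper-bounds the treewidth. For the lower bound, the 3 vertices {0, 1, 3} are pairwise adjacent, and any tree decomposition puts a clique entirely inside one bag — forcing width ≥ 2. Combining the bounds, tw(G) = 2.

Treewidth 2.
One optimal decomposition is:
Bags: B1 = {0, 2, 3}  B2 = {0, 1, 3}  B3 = {0, 3, 4}
Tree: B1–B2, B1–B3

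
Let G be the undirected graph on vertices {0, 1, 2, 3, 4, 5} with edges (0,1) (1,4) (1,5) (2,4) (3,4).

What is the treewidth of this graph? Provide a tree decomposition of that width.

Treewidth 1.
One such decomposition:
Bags: B1 = {1, 4}  B2 = {2, 4}  B3 = {3, 4}  B4 = {1, 5}  B5 = {0, 1}
Tree: B1–B2, B2–B3, B1–B4, B4–B5

Each bag holds 2 vertices, so the decomposition has width 1, which upper-bounds the treewidth. G has an edge, so its treewidth is at least 1. The upper and lower bounds meet at 1, so that is the treewidth.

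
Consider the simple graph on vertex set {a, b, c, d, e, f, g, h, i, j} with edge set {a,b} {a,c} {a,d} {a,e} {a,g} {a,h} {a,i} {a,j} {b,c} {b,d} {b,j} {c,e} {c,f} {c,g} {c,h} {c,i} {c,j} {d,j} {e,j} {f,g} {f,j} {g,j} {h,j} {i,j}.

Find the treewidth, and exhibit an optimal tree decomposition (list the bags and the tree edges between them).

Each bag holds 4 vertices, so the decomposition has width 3, which upper-bounds the treewidth. For the lower bound, the 4 vertices {a, b, d, j} are pairwise adjacent, and any tree decomposition puts a clique entirely inside one bag — forcing width ≥ 3. Therefore the treewidth is 3.

Treewidth 3.
Bags: B1 = {a, c, h, j}  B2 = {a, b, c, j}  B3 = {a, c, g, j}  B4 = {a, b, d, j}  B5 = {a, c, e, j}  B6 = {a, c, i, j}  B7 = {c, f, g, j}
Tree: B1–B2, B1–B3, B2–B4, B1–B5, B3–B6, B3–B7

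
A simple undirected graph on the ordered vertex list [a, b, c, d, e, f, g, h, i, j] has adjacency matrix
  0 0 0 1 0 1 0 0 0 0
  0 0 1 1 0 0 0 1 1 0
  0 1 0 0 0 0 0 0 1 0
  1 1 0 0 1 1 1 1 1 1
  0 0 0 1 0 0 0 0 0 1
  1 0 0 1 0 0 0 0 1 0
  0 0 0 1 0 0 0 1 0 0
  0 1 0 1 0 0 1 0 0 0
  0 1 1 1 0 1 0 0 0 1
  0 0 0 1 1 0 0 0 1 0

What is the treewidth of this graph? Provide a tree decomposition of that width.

Treewidth 2.
One optimal decomposition is:
Bags: B1 = {a, d, f}  B2 = {d, f, i}  B3 = {b, d, i}  B4 = {b, d, h}  B5 = {d, i, j}  B6 = {b, c, i}  B7 = {d, e, j}  B8 = {d, g, h}
Tree: B1–B2, B2–B3, B3–B4, B3–B5, B3–B6, B5–B7, B4–B8

Every bag has size at most 3, so the width is 3 − 1 = 2 and tw(G) ≤ 2. Conversely, {d, g, h} is a clique of size 3, and the vertices of any clique must share a bag in every tree decomposition; so some bag has ≥ 3 vertices and tw(G) ≥ 2. Combining the bounds, tw(G) = 2.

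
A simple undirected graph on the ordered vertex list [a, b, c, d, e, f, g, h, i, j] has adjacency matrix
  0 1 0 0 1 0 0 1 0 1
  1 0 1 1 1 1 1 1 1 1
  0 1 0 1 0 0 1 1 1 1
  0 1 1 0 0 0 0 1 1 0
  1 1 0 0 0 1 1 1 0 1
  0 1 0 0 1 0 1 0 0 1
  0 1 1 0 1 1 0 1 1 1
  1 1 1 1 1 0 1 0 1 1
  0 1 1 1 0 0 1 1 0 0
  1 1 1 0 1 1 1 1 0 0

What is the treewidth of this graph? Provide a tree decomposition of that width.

Each bag holds 5 vertices, so the decomposition has width 4, which upper-bounds the treewidth. On the other hand G contains the 5-clique {b, c, d, h, i}. A clique must lie in a single bag of any decomposition, so no decomposition can have width below 4. Hence tw(G) = 4 exactly.

Treewidth 4.
Bags: B1 = {b, e, g, h, j}  B2 = {b, c, g, h, j}  B3 = {b, c, g, h, i}  B4 = {b, c, d, h, i}  B5 = {b, e, f, g, j}  B6 = {a, b, e, h, j}
Tree: B1–B2, B2–B3, B3–B4, B1–B5, B1–B6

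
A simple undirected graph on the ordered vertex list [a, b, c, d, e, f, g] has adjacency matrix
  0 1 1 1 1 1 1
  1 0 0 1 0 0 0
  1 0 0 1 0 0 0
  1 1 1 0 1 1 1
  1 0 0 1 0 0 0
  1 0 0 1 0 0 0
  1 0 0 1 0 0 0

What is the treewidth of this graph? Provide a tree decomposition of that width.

Treewidth 2.
Bags: B1 = {a, d, f}  B2 = {a, b, d}  B3 = {a, d, g}  B4 = {a, d, e}  B5 = {a, c, d}
Tree: B1–B2, B2–B3, B3–B4, B4–B5

Each bag holds 3 vertices, so the decomposition has width 2, which upper-bounds the treewidth. For the lower bound, the 3 vertices {a, d, f} are pairwise adjacent, and any tree decomposition puts a clique entirely inside one bag — forcing width ≥ 2. Combining the bounds, tw(G) = 2.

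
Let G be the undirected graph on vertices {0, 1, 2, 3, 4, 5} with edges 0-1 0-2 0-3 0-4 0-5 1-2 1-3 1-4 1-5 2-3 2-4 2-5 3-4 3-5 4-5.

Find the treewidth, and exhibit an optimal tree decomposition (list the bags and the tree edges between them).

With just one bag of size 6, the width is 6 − 1 = 5, so tw(G) ≤ 5. For the lower bound, the 6 vertices {0, 1, 2, 3, 4, 5} are pairwise adjacent, and any tree decomposition puts a clique entirely inside one bag — forcing width ≥ 5. The upper and lower bounds meet at 5, so that is the treewidth.

Treewidth 5.
Bags: B1 = {0, 1, 2, 3, 4, 5}
Tree: (single bag)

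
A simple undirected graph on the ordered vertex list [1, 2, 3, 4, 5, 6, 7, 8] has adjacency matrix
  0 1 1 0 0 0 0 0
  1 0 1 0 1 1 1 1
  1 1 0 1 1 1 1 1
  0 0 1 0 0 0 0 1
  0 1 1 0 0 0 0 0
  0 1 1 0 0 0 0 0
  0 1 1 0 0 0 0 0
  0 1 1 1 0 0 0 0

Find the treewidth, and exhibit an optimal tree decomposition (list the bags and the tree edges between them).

Each bag holds 3 vertices, so the decomposition has width 2, which upper-bounds the treewidth. Conversely, {1, 2, 3} is a clique of size 3, and the vertices of any clique must share a bag in every tree decomposition; so some bag has ≥ 3 vertices and tw(G) ≥ 2. Hence tw(G) = 2 exactly.

Treewidth 2.
Bags: B1 = {1, 2, 3}  B2 = {2, 3, 8}  B3 = {2, 3, 7}  B4 = {2, 3, 6}  B5 = {2, 3, 5}  B6 = {3, 4, 8}
Tree: B1–B2, B1–B3, B3–B4, B1–B5, B2–B6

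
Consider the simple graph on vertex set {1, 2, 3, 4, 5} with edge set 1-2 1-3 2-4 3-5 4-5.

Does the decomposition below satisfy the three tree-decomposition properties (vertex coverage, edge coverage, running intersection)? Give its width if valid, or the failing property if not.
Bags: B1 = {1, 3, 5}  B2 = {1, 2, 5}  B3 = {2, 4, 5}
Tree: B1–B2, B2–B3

Yes; width 2.

Checking the three conditions: (i) the bags cover all of {1, 2, 3, 4, 5}; (ii) for each edge, some bag contains both endpoints; (iii) the bags containing any fixed vertex form a subtree. All hold, so the decomposition is valid with width 3 − 1 = 2.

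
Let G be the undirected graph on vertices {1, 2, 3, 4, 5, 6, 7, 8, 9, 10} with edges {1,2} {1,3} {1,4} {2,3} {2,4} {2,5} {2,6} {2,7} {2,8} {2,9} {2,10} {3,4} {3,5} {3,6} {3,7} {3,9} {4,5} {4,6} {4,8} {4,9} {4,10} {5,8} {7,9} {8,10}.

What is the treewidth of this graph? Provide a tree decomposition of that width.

Treewidth 3.
One such decomposition:
Bags: B1 = {2, 4, 8, 10}  B2 = {2, 4, 5, 8}  B3 = {2, 3, 4, 5}  B4 = {2, 3, 4, 9}  B5 = {1, 2, 3, 4}  B6 = {2, 3, 7, 9}  B7 = {2, 3, 4, 6}
Tree: B1–B2, B2–B3, B3–B4, B4–B5, B4–B6, B3–B7

Every bag has size at most 4, so the width is 4 − 1 = 3 and tw(G) ≤ 3. On the other hand G contains the 4-clique {2, 4, 8, 10}. A clique must lie in a single bag of any decomposition, so no decomposition can have width below 3. Therefore the treewidth is 3.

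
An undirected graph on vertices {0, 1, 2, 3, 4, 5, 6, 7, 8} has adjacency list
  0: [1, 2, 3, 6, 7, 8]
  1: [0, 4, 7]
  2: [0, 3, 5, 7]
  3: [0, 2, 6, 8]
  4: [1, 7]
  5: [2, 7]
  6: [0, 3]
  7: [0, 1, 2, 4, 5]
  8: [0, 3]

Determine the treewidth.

A width-2 tree decomposition is:
Bags: B1 = {2, 5, 7}  B2 = {0, 2, 7}  B3 = {0, 2, 3}  B4 = {0, 3, 8}  B5 = {0, 1, 7}  B6 = {1, 4, 7}  B7 = {0, 3, 6}
Tree: B1–B2, B2–B3, B3–B4, B2–B5, B5–B6, B3–B7
Each bag holds 3 vertices, so the decomposition has width 2, which upper-bounds the treewidth. For the lower bound, the 3 vertices {0, 1, 7} are pairwise adjacent, and any tree decomposition puts a clique entirely inside one bag — forcing width ≥ 2. The upper and lower bounds meet at 2, so that is the treewidth.

2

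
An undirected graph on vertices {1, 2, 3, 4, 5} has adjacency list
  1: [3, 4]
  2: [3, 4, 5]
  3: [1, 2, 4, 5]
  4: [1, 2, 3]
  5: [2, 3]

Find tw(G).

2

A width-2 tree decomposition is:
Bags: B1 = {1, 3, 4}  B2 = {2, 3, 4}  B3 = {2, 3, 5}
Tree: B1–B2, B2–B3
Each bag holds 3 vertices, so the decomposition has width 2, which upper-bounds the treewidth. Conversely, {1, 3, 4} is a clique of size 3, and the vertices of any clique must share a bag in every tree decomposition; so some bag has ≥ 3 vertices and tw(G) ≥ 2. The upper and lower bounds meet at 2, so that is the treewidth.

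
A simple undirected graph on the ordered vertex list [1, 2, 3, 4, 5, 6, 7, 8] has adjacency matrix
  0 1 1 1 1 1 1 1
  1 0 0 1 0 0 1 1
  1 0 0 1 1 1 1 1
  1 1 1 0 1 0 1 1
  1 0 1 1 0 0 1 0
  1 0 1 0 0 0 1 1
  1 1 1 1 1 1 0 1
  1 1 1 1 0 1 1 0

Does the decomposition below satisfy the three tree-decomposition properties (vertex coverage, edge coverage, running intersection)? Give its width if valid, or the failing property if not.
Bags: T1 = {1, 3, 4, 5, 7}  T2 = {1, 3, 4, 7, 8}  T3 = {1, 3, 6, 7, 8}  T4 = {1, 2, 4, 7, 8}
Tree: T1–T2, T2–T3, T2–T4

Checking the three conditions: (i) the bags cover all of {1, 2, 3, 4, 5, 6, 7, 8}; (ii) for each edge, some bag contains both endpoints; (iii) the bags containing any fixed vertex form a subtree. All hold, so the decomposition is valid with width 5 − 1 = 4.

Yes; width 4.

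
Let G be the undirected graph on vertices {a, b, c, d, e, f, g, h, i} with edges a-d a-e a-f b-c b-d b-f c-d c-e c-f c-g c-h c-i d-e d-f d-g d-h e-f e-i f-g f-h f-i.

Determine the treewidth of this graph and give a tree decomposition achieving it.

Each bag holds 4 vertices, so the decomposition has width 3, which upper-bounds the treewidth. On the other hand G contains the 4-clique {c, d, f, g}. A clique must lie in a single bag of any decomposition, so no decomposition can have width below 3. Hence tw(G) = 3 exactly.

Treewidth 3.
One such decomposition:
Bags: B1 = {b, c, d, f}  B2 = {c, d, e, f}  B3 = {a, d, e, f}  B4 = {c, d, f, g}  B5 = {c, e, f, i}  B6 = {c, d, f, h}
Tree: B1–B2, B2–B3, B1–B4, B2–B5, B2–B6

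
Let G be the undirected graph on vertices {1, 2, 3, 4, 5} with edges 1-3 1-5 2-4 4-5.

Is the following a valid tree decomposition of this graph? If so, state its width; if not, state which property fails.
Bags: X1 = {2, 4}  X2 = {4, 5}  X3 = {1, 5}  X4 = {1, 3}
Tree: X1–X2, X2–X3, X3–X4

Yes; width 1.

Every vertex of G appears in some bag (union = {1, 2, 3, 4, 5}); every edge is covered by a bag; and for each vertex v the set of bags containing v is connected in the bag tree. The decomposition is therefore valid. The largest bag has 2 vertices, so the width is 1.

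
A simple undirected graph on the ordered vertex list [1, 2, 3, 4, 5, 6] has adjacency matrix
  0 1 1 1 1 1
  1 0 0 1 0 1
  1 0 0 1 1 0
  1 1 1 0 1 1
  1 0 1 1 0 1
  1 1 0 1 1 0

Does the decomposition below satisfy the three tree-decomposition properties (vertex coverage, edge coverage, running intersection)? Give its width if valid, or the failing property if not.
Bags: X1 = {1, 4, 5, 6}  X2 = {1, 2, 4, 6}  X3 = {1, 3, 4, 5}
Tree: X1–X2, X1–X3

Vertex coverage: the bags together contain {1, 2, 3, 4, 5, 6}, the full vertex set. Edge coverage: each edge of G has both endpoints in at least one bag. Running intersection: for every vertex, the bags containing it form a connected subtree. All three properties hold, so this is a valid tree decomposition of width max|bag| − 1 = 3, and hence tw(G) ≤ 3.

Yes; width 3.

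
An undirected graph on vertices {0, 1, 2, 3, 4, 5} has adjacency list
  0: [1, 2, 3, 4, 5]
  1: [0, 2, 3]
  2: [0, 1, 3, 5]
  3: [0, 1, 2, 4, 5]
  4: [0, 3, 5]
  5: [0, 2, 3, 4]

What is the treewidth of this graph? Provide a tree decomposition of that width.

Treewidth 3.
One optimal decomposition is:
Bags: B1 = {0, 2, 3, 5}  B2 = {0, 3, 4, 5}  B3 = {0, 1, 2, 3}
Tree: B1–B2, B1–B3

Every bag has size at most 4, so the width is 4 − 1 = 3 and tw(G) ≤ 3. For the lower bound, the 4 vertices {0, 1, 2, 3} are pairwise adjacent, and any tree decomposition puts a clique entirely inside one bag — forcing width ≥ 3. Combining the bounds, tw(G) = 3.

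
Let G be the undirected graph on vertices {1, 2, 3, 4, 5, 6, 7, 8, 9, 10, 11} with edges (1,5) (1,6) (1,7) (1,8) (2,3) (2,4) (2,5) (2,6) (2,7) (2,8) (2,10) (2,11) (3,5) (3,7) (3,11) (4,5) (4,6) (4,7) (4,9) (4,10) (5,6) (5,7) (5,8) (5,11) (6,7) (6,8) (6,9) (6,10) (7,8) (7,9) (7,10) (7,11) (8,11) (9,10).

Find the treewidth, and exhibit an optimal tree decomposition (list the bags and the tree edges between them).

Every bag has size at most 5, so the width is 5 − 1 = 4 and tw(G) ≤ 4. On the other hand G contains the 5-clique {1, 5, 6, 7, 8}. A clique must lie in a single bag of any decomposition, so no decomposition can have width below 4. Hence tw(G) = 4 exactly.

Treewidth 4.
One such decomposition:
Bags: B1 = {2, 4, 5, 6, 7}  B2 = {2, 4, 6, 7, 10}  B3 = {2, 5, 6, 7, 8}  B4 = {1, 5, 6, 7, 8}  B5 = {2, 5, 7, 8, 11}  B6 = {2, 3, 5, 7, 11}  B7 = {4, 6, 7, 9, 10}
Tree: B1–B2, B1–B3, B3–B4, B3–B5, B5–B6, B2–B7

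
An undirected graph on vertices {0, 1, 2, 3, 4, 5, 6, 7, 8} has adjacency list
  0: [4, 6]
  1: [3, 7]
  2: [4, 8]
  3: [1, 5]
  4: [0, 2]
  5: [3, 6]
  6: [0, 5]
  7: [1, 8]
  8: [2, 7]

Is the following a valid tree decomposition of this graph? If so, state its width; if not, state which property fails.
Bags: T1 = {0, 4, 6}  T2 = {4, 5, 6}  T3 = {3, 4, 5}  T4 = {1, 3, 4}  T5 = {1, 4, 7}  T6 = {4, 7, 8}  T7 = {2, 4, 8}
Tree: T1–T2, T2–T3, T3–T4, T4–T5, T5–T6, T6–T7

Every vertex of G appears in some bag (union = {0, 1, 2, 3, 4, 5, 6, 7, 8}); every edge is covered by a bag; and for each vertex v the set of bags containing v is connected in the bag tree. The decomposition is therefore valid. The largest bag has 3 vertices, so the width is 2.

Yes; width 2.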